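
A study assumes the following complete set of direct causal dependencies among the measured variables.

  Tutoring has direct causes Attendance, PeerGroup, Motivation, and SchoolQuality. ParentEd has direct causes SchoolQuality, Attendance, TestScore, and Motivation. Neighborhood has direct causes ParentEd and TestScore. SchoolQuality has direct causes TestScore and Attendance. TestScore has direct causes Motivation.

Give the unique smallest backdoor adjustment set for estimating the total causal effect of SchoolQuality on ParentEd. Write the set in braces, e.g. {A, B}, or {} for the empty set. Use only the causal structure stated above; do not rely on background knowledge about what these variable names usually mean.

{Attendance, TestScore}

Variables eligible for adjustment (non-descendants of SchoolQuality, excluding SchoolQuality and ParentEd): {Attendance, Motivation, PeerGroup, TestScore}.
Backdoor paths from SchoolQuality to ParentEd:
  P1: SchoolQuality <- Attendance -> ParentEd
  P2: SchoolQuality <- Attendance -> Tutoring <- Motivation -> TestScore -> ParentEd
  P3: SchoolQuality <- Attendance -> Tutoring <- Motivation -> TestScore -> Neighborhood <- ParentEd
  P4: SchoolQuality <- Attendance -> Tutoring <- Motivation -> ParentEd
  P5: SchoolQuality <- TestScore <- Motivation -> ParentEd
  P6: SchoolQuality <- TestScore <- Motivation -> Tutoring <- Attendance -> ParentEd
  P7: SchoolQuality <- TestScore -> ParentEd
  P8: SchoolQuality <- TestScore -> Neighborhood <- ParentEd
The empty set is not sufficient: P1 (SchoolQuality <- Attendance -> ParentEd) has no collider blocking it and no conditioned non-collider, so it is open.
Try {Attendance, TestScore}:
  P1: blocked at fork node Attendance ∈ conditioning set.
  P2: blocked at fork node Attendance ∈ conditioning set.
  P3: blocked at fork node Attendance ∈ conditioning set.
  P4: blocked at fork node Attendance ∈ conditioning set.
  P5: blocked at chain node TestScore ∈ conditioning set.
  P6: blocked at chain node TestScore ∈ conditioning set.
  P7: blocked at fork node TestScore ∈ conditioning set.
  P8: blocked at fork node TestScore ∈ conditioning set.
{Attendance, TestScore} contains no descendant of SchoolQuality and blocks every backdoor path.
Every element of {Attendance, TestScore} is needed (dropping Attendance leaves P1 open; dropping TestScore leaves P5 open), so no proper subset is valid.
Among all size-2 subsets of the eligible variables, only {Attendance, TestScore} blocks every backdoor path, so it is the unique smallest valid adjustment set.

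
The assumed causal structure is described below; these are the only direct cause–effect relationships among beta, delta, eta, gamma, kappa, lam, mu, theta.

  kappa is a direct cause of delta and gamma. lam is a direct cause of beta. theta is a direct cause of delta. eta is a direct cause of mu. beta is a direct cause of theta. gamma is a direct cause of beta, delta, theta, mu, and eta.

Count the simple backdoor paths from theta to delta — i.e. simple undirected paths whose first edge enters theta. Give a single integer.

A backdoor path from theta to delta is any simple undirected path whose first edge points into theta (i.e. leaves theta via a parent).
Parents of theta: {beta, gamma}.
Enumerating:
  P1: theta <- gamma <- kappa -> delta
  P2: theta <- gamma -> delta
  P3: theta <- beta <- gamma <- kappa -> delta
  P4: theta <- beta <- gamma -> delta
That exhausts the simple backdoor paths. Count: 4.

4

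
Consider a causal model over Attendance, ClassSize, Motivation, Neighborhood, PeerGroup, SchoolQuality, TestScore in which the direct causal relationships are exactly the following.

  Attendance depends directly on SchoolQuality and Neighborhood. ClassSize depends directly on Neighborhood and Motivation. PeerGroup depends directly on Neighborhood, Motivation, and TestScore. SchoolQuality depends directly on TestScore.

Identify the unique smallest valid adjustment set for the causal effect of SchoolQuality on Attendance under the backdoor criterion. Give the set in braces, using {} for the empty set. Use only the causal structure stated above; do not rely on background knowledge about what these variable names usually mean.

{}

Variables eligible for adjustment (non-descendants of SchoolQuality, excluding SchoolQuality and Attendance): {ClassSize, Motivation, Neighborhood, PeerGroup, TestScore}.
Backdoor paths from SchoolQuality to Attendance:
  P1: SchoolQuality <- TestScore -> PeerGroup <- Motivation -> ClassSize <- Neighborhood -> Attendance
  P2: SchoolQuality <- TestScore -> PeerGroup <- Neighborhood -> Attendance
Each backdoor path contains an unconditioned collider, so every path is already blocked with the empty conditioning set:
  P1: blocked at collider PeerGroup (neither it nor any descendant is in the conditioning set).
  P2: blocked at collider PeerGroup (neither it nor any descendant is in the conditioning set).
The empty set is therefore the unique smallest valid set.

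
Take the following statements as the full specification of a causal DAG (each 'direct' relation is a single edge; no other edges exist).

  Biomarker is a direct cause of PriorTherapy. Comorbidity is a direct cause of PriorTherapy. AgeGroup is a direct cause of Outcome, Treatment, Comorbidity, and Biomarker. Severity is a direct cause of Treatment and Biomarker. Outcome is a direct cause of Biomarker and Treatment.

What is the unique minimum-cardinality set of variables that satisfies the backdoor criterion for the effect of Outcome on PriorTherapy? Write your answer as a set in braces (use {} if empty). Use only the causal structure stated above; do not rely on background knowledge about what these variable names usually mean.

Variables eligible for adjustment (non-descendants of Outcome, excluding Outcome and PriorTherapy): {AgeGroup, Comorbidity, Severity}.
Backdoor paths from Outcome to PriorTherapy:
  P1: Outcome <- AgeGroup -> Comorbidity -> PriorTherapy
  P2: Outcome <- AgeGroup -> Treatment <- Severity -> Biomarker -> PriorTherapy
  P3: Outcome <- AgeGroup -> Biomarker -> PriorTherapy
The empty set is not sufficient: P1 (Outcome <- AgeGroup -> Comorbidity -> PriorTherapy) has no collider blocking it and no conditioned non-collider, so it is open.
Try {AgeGroup}:
  P1: blocked at fork node AgeGroup ∈ conditioning set.
  P2: blocked at fork node AgeGroup ∈ conditioning set.
  P3: blocked at fork node AgeGroup ∈ conditioning set.
{AgeGroup} contains no descendant of Outcome and blocks every backdoor path.
No other singleton works — e.g. {Severity} leaves P1 open — so {AgeGroup} is the unique smallest valid adjustment set.

{AgeGroup}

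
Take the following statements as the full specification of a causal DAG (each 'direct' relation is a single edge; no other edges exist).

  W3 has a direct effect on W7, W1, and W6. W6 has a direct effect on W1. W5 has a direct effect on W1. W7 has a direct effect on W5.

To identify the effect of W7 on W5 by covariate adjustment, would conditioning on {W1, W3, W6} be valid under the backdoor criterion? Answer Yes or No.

No

Backdoor paths from W7 to W5 (paths whose first edge points into W7):
  P1: W7 <- W3 -> W6 -> W1 <- W5
  P2: W7 <- W3 -> W1 <- W5
Condition 1 (no descendant of W7 in the set): FAILS — W1 is a descendant of W7.
Condition 2 (every backdoor path blocked by {W1, W3, W6}):
  P1: blocked at fork node W3 ∈ conditioning set.
  P2: blocked at fork node W3 ∈ conditioning set.
{W1, W3, W6} does not satisfy the backdoor criterion.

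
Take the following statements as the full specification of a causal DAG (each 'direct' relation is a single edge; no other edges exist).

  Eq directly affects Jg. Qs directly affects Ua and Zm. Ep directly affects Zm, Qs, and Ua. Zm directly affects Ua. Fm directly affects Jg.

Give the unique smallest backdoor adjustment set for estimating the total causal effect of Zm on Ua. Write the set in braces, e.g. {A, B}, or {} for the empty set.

{Ep, Qs}

Variables eligible for adjustment (non-descendants of Zm, excluding Zm and Ua): {Ep, Eq, Fm, Jg, Qs}.
Backdoor paths from Zm to Ua:
  P1: Zm <- Ep -> Qs -> Ua
  P2: Zm <- Ep -> Ua
  P3: Zm <- Qs <- Ep -> Ua
  P4: Zm <- Qs -> Ua
The empty set is not sufficient: P1 (Zm <- Ep -> Qs -> Ua) has no collider blocking it and no conditioned non-collider, so it is open.
Try {Ep, Qs}:
  P1: blocked at fork node Ep ∈ conditioning set.
  P2: blocked at fork node Ep ∈ conditioning set.
  P3: blocked at chain node Qs ∈ conditioning set.
  P4: blocked at fork node Qs ∈ conditioning set.
{Ep, Qs} contains no descendant of Zm and blocks every backdoor path.
Every element of {Ep, Qs} is needed (dropping Ep leaves P2 open; dropping Qs leaves P4 open), so no proper subset is valid.
Among all size-2 subsets of the eligible variables, only {Ep, Qs} blocks every backdoor path, so it is the unique smallest valid adjustment set.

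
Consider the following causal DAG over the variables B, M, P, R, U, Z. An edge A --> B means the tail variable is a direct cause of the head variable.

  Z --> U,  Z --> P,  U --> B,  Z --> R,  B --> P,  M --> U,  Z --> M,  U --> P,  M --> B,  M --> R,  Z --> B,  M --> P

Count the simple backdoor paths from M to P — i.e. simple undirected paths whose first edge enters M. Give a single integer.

5

A backdoor path from M to P is any simple undirected path whose first edge points into M (i.e. leaves M via a parent).
Parents of M: {Z}.
Enumerating:
  P1: M <- Z -> U -> B -> P
  P2: M <- Z -> U -> P
  P3: M <- Z -> B <- U -> P
  P4: M <- Z -> B -> P
  P5: M <- Z -> P
That exhausts the simple backdoor paths. Count: 5.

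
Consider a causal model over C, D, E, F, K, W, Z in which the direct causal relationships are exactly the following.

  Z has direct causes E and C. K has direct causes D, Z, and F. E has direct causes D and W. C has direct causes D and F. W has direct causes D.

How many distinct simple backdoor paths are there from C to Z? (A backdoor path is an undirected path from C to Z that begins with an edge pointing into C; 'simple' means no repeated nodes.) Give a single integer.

6

A backdoor path from C to Z is any simple undirected path whose first edge points into C (i.e. leaves C via a parent).
Parents of C: {D, F}.
Enumerating:
  P1: C <- F -> K <- D -> W -> E -> Z
  P2: C <- F -> K <- D -> E -> Z
  P3: C <- F -> K <- Z
  P4: C <- D -> W -> E -> Z
  P5: C <- D -> E -> Z
  P6: C <- D -> K <- Z
That exhausts the simple backdoor paths. Count: 6.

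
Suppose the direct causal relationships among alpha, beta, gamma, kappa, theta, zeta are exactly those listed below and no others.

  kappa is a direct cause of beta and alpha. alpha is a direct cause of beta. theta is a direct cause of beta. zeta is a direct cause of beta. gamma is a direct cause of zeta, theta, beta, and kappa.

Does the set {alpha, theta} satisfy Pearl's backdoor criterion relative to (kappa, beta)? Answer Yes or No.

Backdoor paths from kappa to beta (paths whose first edge points into kappa):
  P1: kappa <- gamma -> zeta -> beta
  P2: kappa <- gamma -> theta -> beta
  P3: kappa <- gamma -> beta
Condition 1 (no descendant of kappa in the set): FAILS — alpha is a descendant of kappa.
Condition 2 (every backdoor path blocked by {alpha, theta}):
  P1: open — no interior node is in the conditioning set.
  P2: blocked at chain node theta ∈ conditioning set.
  P3: open — no interior node is in the conditioning set.
{alpha, theta} does not satisfy the backdoor criterion.

No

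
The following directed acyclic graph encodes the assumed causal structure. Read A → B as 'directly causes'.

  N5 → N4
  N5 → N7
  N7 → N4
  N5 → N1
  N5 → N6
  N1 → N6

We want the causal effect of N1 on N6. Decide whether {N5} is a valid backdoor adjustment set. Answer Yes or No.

Yes

Backdoor paths from N1 to N6 (paths whose first edge points into N1):
  P1: N1 <- N5 -> N6
Condition 1 (no descendant of N1 in the set): holds — descendants of N1 are {N6}; none are in {N5}.
Condition 2 (every backdoor path blocked by {N5}):
  P1: blocked at fork node N5 ∈ conditioning set.
{N5} satisfies the backdoor criterion.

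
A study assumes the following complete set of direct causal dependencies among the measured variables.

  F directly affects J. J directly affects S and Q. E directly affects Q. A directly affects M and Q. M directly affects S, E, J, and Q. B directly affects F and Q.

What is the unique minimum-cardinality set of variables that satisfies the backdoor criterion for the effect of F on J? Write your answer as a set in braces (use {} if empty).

{}

Variables eligible for adjustment (non-descendants of F, excluding F and J): {A, B, E, M}.
Backdoor paths from F to J:
  P1: F <- B -> Q <- A -> M -> J
  P2: F <- B -> Q <- A -> M -> S <- J
  P3: F <- B -> Q <- M -> J
  P4: F <- B -> Q <- M -> S <- J
  P5: F <- B -> Q <- E <- M -> J
  P6: F <- B -> Q <- E <- M -> S <- J
  P7: F <- B -> Q <- J
Each backdoor path contains an unconditioned collider, so every path is already blocked with the empty conditioning set:
  P1: blocked at collider Q (neither it nor any descendant is in the conditioning set).
  P2: blocked at collider Q (neither it nor any descendant is in the conditioning set).
  P3: blocked at collider Q (neither it nor any descendant is in the conditioning set).
  P4: blocked at collider Q (neither it nor any descendant is in the conditioning set).
  P5: blocked at collider Q (neither it nor any descendant is in the conditioning set).
  P6: blocked at collider Q (neither it nor any descendant is in the conditioning set).
  P7: blocked at collider Q (neither it nor any descendant is in the conditioning set).
The empty set is therefore the unique smallest valid set.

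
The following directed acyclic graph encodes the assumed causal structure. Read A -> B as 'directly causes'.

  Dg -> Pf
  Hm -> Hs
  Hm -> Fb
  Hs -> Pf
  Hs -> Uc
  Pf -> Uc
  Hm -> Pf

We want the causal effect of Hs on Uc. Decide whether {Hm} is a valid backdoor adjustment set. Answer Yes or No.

Backdoor paths from Hs to Uc (paths whose first edge points into Hs):
  P1: Hs <- Hm -> Pf -> Uc
Condition 1 (no descendant of Hs in the set): holds — descendants of Hs are {Pf, Uc}; none are in {Hm}.
Condition 2 (every backdoor path blocked by {Hm}):
  P1: blocked at fork node Hm ∈ conditioning set.
{Hm} satisfies the backdoor criterion.

Yes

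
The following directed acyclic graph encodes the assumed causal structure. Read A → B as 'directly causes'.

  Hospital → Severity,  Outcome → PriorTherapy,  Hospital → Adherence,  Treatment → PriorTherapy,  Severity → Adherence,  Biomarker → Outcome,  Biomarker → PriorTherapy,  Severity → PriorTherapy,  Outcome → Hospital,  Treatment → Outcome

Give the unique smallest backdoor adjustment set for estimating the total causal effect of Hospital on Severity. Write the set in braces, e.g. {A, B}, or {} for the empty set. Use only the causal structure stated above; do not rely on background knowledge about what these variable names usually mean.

Variables eligible for adjustment (non-descendants of Hospital, excluding Hospital and Severity): {Biomarker, Outcome, Treatment}.
Backdoor paths from Hospital to Severity:
  P1: Hospital <- Outcome <- Biomarker -> PriorTherapy <- Severity
  P2: Hospital <- Outcome <- Treatment -> PriorTherapy <- Severity
  P3: Hospital <- Outcome -> PriorTherapy <- Severity
Each backdoor path contains an unconditioned collider, so every path is already blocked with the empty conditioning set:
  P1: blocked at collider PriorTherapy (neither it nor any descendant is in the conditioning set).
  P2: blocked at collider PriorTherapy (neither it nor any descendant is in the conditioning set).
  P3: blocked at collider PriorTherapy (neither it nor any descendant is in the conditioning set).
The empty set is therefore the unique smallest valid set.

{}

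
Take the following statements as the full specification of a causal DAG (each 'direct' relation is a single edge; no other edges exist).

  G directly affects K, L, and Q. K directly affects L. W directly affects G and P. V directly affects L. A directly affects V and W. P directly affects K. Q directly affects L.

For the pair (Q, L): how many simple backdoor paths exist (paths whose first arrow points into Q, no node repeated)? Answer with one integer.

A backdoor path from Q to L is any simple undirected path whose first edge points into Q (i.e. leaves Q via a parent).
Parents of Q: {G}.
Enumerating:
  P1: Q <- G <- W <- A -> V -> L
  P2: Q <- G <- W -> P -> K -> L
  P3: Q <- G -> K <- P <- W <- A -> V -> L
  P4: Q <- G -> K -> L
  P5: Q <- G -> L
That exhausts the simple backdoor paths. Count: 5.

5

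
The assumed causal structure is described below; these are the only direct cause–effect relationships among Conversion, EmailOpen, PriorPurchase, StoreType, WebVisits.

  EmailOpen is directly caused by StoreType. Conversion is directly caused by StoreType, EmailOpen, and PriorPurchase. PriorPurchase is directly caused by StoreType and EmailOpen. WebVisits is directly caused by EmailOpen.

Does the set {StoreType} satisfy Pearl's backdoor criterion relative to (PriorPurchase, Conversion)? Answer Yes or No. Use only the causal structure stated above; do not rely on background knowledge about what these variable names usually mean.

No

Backdoor paths from PriorPurchase to Conversion (paths whose first edge points into PriorPurchase):
  P1: PriorPurchase <- StoreType -> EmailOpen -> Conversion
  P2: PriorPurchase <- StoreType -> Conversion
  P3: PriorPurchase <- EmailOpen <- StoreType -> Conversion
  P4: PriorPurchase <- EmailOpen -> Conversion
Condition 1 (no descendant of PriorPurchase in the set): holds — descendants of PriorPurchase are {Conversion}; none are in {StoreType}.
Condition 2 (every backdoor path blocked by {StoreType}):
  P1: blocked at fork node StoreType ∈ conditioning set.
  P2: blocked at fork node StoreType ∈ conditioning set.
  P3: blocked at fork node StoreType ∈ conditioning set.
  P4: open — no interior node is in the conditioning set.
{StoreType} does not satisfy the backdoor criterion.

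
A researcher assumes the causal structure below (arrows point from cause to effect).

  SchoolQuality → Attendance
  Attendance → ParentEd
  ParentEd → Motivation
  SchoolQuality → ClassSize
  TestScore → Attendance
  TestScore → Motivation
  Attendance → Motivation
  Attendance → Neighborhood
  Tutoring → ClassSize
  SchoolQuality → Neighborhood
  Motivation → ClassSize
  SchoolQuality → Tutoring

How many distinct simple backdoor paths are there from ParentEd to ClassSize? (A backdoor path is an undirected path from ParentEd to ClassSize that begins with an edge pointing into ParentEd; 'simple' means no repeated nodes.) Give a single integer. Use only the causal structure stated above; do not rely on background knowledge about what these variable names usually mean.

6

A backdoor path from ParentEd to ClassSize is any simple undirected path whose first edge points into ParentEd (i.e. leaves ParentEd via a parent).
Parents of ParentEd: {Attendance}.
Enumerating:
  P1: ParentEd <- Attendance <- TestScore -> Motivation -> ClassSize
  P2: ParentEd <- Attendance <- SchoolQuality -> Tutoring -> ClassSize
  P3: ParentEd <- Attendance <- SchoolQuality -> ClassSize
  P4: ParentEd <- Attendance -> Neighborhood <- SchoolQuality -> Tutoring -> ClassSize
  P5: ParentEd <- Attendance -> Neighborhood <- SchoolQuality -> ClassSize
  P6: ParentEd <- Attendance -> Motivation -> ClassSize
That exhausts the simple backdoor paths. Count: 6.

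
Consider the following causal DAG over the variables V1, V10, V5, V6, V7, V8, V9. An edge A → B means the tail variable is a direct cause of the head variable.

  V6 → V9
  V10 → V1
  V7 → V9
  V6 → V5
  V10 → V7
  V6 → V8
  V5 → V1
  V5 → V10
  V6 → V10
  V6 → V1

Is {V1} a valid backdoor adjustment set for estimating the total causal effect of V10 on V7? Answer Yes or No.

Backdoor paths from V10 to V7 (paths whose first edge points into V10):
  P1: V10 <- V6 -> V9 <- V7
  P2: V10 <- V5 <- V6 -> V9 <- V7
  P3: V10 <- V5 -> V1 <- V6 -> V9 <- V7
Condition 1 (no descendant of V10 in the set): FAILS — V1 is a descendant of V10.
Condition 2 (every backdoor path blocked by {V1}):
  P1: blocked at collider V9 (neither it nor any descendant is in the conditioning set).
  P2: blocked at collider V9 (neither it nor any descendant is in the conditioning set).
  P3: blocked at collider V9 (neither it nor any descendant is in the conditioning set).
{V1} does not satisfy the backdoor criterion.

No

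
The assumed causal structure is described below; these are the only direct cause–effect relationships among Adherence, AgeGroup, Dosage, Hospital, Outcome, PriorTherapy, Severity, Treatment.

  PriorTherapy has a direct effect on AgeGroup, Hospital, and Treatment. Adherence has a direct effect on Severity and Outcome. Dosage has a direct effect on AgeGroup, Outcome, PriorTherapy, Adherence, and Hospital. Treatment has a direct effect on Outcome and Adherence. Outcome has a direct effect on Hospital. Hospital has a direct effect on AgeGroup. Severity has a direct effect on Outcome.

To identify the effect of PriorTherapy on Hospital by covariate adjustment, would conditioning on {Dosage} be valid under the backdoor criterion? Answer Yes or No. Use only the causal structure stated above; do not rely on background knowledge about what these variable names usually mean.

Yes

Backdoor paths from PriorTherapy to Hospital (paths whose first edge points into PriorTherapy):
  P1: PriorTherapy <- Dosage -> Adherence <- Treatment -> Outcome -> Hospital
  P2: PriorTherapy <- Dosage -> Adherence -> Severity -> Outcome -> Hospital
  P3: PriorTherapy <- Dosage -> Adherence -> Outcome -> Hospital
  P4: PriorTherapy <- Dosage -> Outcome -> Hospital
  P5: PriorTherapy <- Dosage -> Hospital
  P6: PriorTherapy <- Dosage -> AgeGroup <- Hospital
Condition 1 (no descendant of PriorTherapy in the set): holds — descendants of PriorTherapy are {Adherence, AgeGroup, Hospital, Outcome, Severity, Treatment}; none are in {Dosage}.
Condition 2 (every backdoor path blocked by {Dosage}):
  P1: blocked at fork node Dosage ∈ conditioning set.
  P2: blocked at fork node Dosage ∈ conditioning set.
  P3: blocked at fork node Dosage ∈ conditioning set.
  P4: blocked at fork node Dosage ∈ conditioning set.
  P5: blocked at fork node Dosage ∈ conditioning set.
  P6: blocked at fork node Dosage ∈ conditioning set.
{Dosage} satisfies the backdoor criterion.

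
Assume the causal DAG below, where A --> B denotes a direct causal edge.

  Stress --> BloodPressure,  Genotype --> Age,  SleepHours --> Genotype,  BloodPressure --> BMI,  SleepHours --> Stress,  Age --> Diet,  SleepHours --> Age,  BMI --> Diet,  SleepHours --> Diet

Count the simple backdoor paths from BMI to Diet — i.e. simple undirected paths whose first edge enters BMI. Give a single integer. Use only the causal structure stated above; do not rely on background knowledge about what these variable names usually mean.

A backdoor path from BMI to Diet is any simple undirected path whose first edge points into BMI (i.e. leaves BMI via a parent).
Parents of BMI: {BloodPressure}.
Enumerating:
  P1: BMI <- BloodPressure <- Stress <- SleepHours -> Genotype -> Age -> Diet
  P2: BMI <- BloodPressure <- Stress <- SleepHours -> Age -> Diet
  P3: BMI <- BloodPressure <- Stress <- SleepHours -> Diet
That exhausts the simple backdoor paths. Count: 3.

3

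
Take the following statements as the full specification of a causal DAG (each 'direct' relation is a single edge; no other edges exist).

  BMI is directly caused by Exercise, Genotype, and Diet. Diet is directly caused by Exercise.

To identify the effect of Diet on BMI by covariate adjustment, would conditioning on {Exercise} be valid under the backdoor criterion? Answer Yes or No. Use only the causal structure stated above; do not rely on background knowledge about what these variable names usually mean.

Backdoor paths from Diet to BMI (paths whose first edge points into Diet):
  P1: Diet <- Exercise -> BMI
Condition 1 (no descendant of Diet in the set): holds — descendants of Diet are {BMI}; none are in {Exercise}.
Condition 2 (every backdoor path blocked by {Exercise}):
  P1: blocked at fork node Exercise ∈ conditioning set.
{Exercise} satisfies the backdoor criterion.

Yes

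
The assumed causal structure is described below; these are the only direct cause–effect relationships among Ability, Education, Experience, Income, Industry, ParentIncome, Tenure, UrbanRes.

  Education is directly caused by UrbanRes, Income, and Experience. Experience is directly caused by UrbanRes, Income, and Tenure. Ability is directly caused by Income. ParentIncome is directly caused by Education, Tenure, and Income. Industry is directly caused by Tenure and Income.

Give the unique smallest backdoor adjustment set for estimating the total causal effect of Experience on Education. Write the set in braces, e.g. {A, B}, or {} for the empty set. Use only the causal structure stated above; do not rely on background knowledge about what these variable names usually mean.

{Income, UrbanRes}

Variables eligible for adjustment (non-descendants of Experience, excluding Experience and Education): {Ability, Income, Industry, Tenure, UrbanRes}.
Backdoor paths from Experience to Education:
  P1: Experience <- Tenure -> Industry <- Income -> Education
  P2: Experience <- Tenure -> Industry <- Income -> ParentIncome <- Education
  P3: Experience <- Tenure -> ParentIncome <- Income -> Education
  P4: Experience <- Tenure -> ParentIncome <- Education
  P5: Experience <- Income -> Industry <- Tenure -> ParentIncome <- Education
  P6: Experience <- Income -> Education
  P7: Experience <- Income -> ParentIncome <- Education
  P8: Experience <- UrbanRes -> Education
The empty set is not sufficient: P6 (Experience <- Income -> Education) has no collider blocking it and no conditioned non-collider, so it is open.
Try {Income, UrbanRes}:
  P1: blocked at collider Industry (neither it nor any descendant is in the conditioning set).
  P2: blocked at collider Industry (neither it nor any descendant is in the conditioning set).
  P3: blocked at collider ParentIncome (neither it nor any descendant is in the conditioning set).
  P4: blocked at collider ParentIncome (neither it nor any descendant is in the conditioning set).
  P5: blocked at fork node Income ∈ conditioning set.
  P6: blocked at fork node Income ∈ conditioning set.
  P7: blocked at fork node Income ∈ conditioning set.
  P8: blocked at fork node UrbanRes ∈ conditioning set.
{Income, UrbanRes} contains no descendant of Experience and blocks every backdoor path.
Every element of {Income, UrbanRes} is needed (dropping Income leaves P6 open; dropping UrbanRes leaves P8 open), so no proper subset is valid.
Among all size-2 subsets of the eligible variables, only {Income, UrbanRes} blocks every backdoor path, so it is the unique smallest valid adjustment set.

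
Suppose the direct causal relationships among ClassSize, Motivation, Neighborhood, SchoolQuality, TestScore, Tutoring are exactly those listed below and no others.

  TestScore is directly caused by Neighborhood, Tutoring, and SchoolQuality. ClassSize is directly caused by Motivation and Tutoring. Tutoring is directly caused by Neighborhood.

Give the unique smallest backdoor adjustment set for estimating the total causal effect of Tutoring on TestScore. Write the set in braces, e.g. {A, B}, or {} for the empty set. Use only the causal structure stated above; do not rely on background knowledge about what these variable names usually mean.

{Neighborhood}

Variables eligible for adjustment (non-descendants of Tutoring, excluding Tutoring and TestScore): {Motivation, Neighborhood, SchoolQuality}.
Backdoor paths from Tutoring to TestScore:
  P1: Tutoring <- Neighborhood -> TestScore
The empty set is not sufficient: P1 (Tutoring <- Neighborhood -> TestScore) has no collider blocking it and no conditioned non-collider, so it is open.
Try {Neighborhood}:
  P1: blocked at fork node Neighborhood ∈ conditioning set.
{Neighborhood} contains no descendant of Tutoring and blocks every backdoor path.
No other singleton works — e.g. {Motivation} leaves P1 open — so {Neighborhood} is the unique smallest valid adjustment set.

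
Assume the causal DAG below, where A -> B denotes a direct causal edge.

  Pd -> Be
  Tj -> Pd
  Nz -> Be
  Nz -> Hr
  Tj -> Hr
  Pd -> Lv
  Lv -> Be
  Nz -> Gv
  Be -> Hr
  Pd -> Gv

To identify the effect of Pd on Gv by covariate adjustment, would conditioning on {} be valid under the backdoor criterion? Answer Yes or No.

Yes

Backdoor paths from Pd to Gv (paths whose first edge points into Pd):
  P1: Pd <- Tj -> Hr <- Nz -> Gv
  P2: Pd <- Tj -> Hr <- Be <- Nz -> Gv
Condition 1 (no descendant of Pd in the set): holds — descendants of Pd are {Be, Gv, Hr, Lv}; none are in {}.
Condition 2 (every backdoor path blocked by {}):
  P1: blocked at collider Hr (neither it nor any descendant is in the conditioning set).
  P2: blocked at collider Hr (neither it nor any descendant is in the conditioning set).
{} satisfies the backdoor criterion.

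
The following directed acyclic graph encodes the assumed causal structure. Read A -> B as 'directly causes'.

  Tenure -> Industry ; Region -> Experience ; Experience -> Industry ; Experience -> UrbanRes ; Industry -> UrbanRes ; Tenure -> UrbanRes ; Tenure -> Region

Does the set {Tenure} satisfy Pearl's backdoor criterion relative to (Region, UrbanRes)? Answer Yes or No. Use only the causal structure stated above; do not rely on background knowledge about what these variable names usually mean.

Backdoor paths from Region to UrbanRes (paths whose first edge points into Region):
  P1: Region <- Tenure -> Industry <- Experience -> UrbanRes
  P2: Region <- Tenure -> Industry -> UrbanRes
  P3: Region <- Tenure -> UrbanRes
Condition 1 (no descendant of Region in the set): holds — descendants of Region are {Experience, Industry, UrbanRes}; none are in {Tenure}.
Condition 2 (every backdoor path blocked by {Tenure}):
  P1: blocked at fork node Tenure ∈ conditioning set.
  P2: blocked at fork node Tenure ∈ conditioning set.
  P3: blocked at fork node Tenure ∈ conditioning set.
{Tenure} satisfies the backdoor criterion.

Yes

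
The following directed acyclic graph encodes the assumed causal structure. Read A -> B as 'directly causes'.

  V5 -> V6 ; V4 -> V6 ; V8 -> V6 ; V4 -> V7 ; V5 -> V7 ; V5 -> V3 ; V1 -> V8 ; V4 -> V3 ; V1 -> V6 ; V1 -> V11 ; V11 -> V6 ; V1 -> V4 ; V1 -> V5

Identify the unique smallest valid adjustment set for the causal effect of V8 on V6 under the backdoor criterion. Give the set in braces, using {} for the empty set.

{V1}

Variables eligible for adjustment (non-descendants of V8, excluding V8 and V6): {V1, V11, V3, V4, V5, V7}.
Backdoor paths from V8 to V6:
  P1: V8 <- V1 -> V5 -> V3 <- V4 -> V6
  P2: V8 <- V1 -> V5 -> V7 <- V4 -> V6
  P3: V8 <- V1 -> V5 -> V6
  P4: V8 <- V1 -> V11 -> V6
  P5: V8 <- V1 -> V4 -> V3 <- V5 -> V6
  P6: V8 <- V1 -> V4 -> V7 <- V5 -> V6
  P7: V8 <- V1 -> V4 -> V6
  P8: V8 <- V1 -> V6
The empty set is not sufficient: P3 (V8 <- V1 -> V5 -> V6) has no collider blocking it and no conditioned non-collider, so it is open.
Try {V1}:
  P1: blocked at fork node V1 ∈ conditioning set.
  P2: blocked at fork node V1 ∈ conditioning set.
  P3: blocked at fork node V1 ∈ conditioning set.
  P4: blocked at fork node V1 ∈ conditioning set.
  P5: blocked at fork node V1 ∈ conditioning set.
  P6: blocked at fork node V1 ∈ conditioning set.
  P7: blocked at fork node V1 ∈ conditioning set.
  P8: blocked at fork node V1 ∈ conditioning set.
{V1} contains no descendant of V8 and blocks every backdoor path.
No other singleton works — e.g. {V5} leaves P4 open — so {V1} is the unique smallest valid adjustment set.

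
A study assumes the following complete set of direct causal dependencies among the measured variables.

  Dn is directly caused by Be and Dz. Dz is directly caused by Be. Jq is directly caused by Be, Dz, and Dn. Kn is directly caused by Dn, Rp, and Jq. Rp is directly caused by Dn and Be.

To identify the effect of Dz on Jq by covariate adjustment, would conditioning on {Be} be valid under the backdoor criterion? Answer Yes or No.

Yes

Backdoor paths from Dz to Jq (paths whose first edge points into Dz):
  P1: Dz <- Be -> Dn -> Jq
  P2: Dz <- Be -> Dn -> Rp -> Kn <- Jq
  P3: Dz <- Be -> Dn -> Kn <- Jq
  P4: Dz <- Be -> Jq
  P5: Dz <- Be -> Rp <- Dn -> Jq
  P6: Dz <- Be -> Rp <- Dn -> Kn <- Jq
  P7: Dz <- Be -> Rp -> Kn <- Dn -> Jq
  P8: Dz <- Be -> Rp -> Kn <- Jq
Condition 1 (no descendant of Dz in the set): holds — descendants of Dz are {Dn, Jq, Kn, Rp}; none are in {Be}.
Condition 2 (every backdoor path blocked by {Be}):
  P1: blocked at fork node Be ∈ conditioning set.
  P2: blocked at fork node Be ∈ conditioning set.
  P3: blocked at fork node Be ∈ conditioning set.
  P4: blocked at fork node Be ∈ conditioning set.
  P5: blocked at fork node Be ∈ conditioning set.
  P6: blocked at fork node Be ∈ conditioning set.
  P7: blocked at fork node Be ∈ conditioning set.
  P8: blocked at fork node Be ∈ conditioning set.
{Be} satisfies the backdoor criterion.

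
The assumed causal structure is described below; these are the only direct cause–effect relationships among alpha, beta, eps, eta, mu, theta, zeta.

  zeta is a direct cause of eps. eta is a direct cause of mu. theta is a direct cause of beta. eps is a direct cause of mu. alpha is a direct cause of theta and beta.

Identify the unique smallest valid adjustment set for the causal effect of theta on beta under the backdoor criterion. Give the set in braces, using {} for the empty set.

{alpha}

Variables eligible for adjustment (non-descendants of theta, excluding theta and beta): {alpha, eps, eta, mu, zeta}.
Backdoor paths from theta to beta:
  P1: theta <- alpha -> beta
The empty set is not sufficient: P1 (theta <- alpha -> beta) has no collider blocking it and no conditioned non-collider, so it is open.
Try {alpha}:
  P1: blocked at fork node alpha ∈ conditioning set.
{alpha} contains no descendant of theta and blocks every backdoor path.
No other singleton works — e.g. {eta} leaves P1 open — so {alpha} is the unique smallest valid adjustment set.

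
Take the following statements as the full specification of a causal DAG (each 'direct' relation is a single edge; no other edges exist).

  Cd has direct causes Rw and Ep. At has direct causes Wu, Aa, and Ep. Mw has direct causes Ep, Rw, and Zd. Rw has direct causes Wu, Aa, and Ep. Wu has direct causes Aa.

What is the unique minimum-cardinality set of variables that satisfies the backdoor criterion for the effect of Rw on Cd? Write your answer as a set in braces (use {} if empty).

Variables eligible for adjustment (non-descendants of Rw, excluding Rw and Cd): {Aa, At, Ep, Wu, Zd}.
Backdoor paths from Rw to Cd:
  P1: Rw <- Aa -> Wu -> At <- Ep -> Cd
  P2: Rw <- Aa -> At <- Ep -> Cd
  P3: Rw <- Ep -> Cd
  P4: Rw <- Wu <- Aa -> At <- Ep -> Cd
  P5: Rw <- Wu -> At <- Ep -> Cd
The empty set is not sufficient: P3 (Rw <- Ep -> Cd) has no collider blocking it and no conditioned non-collider, so it is open.
Try {Ep}:
  P1: blocked at collider At (neither it nor any descendant is in the conditioning set).
  P2: blocked at collider At (neither it nor any descendant is in the conditioning set).
  P3: blocked at fork node Ep ∈ conditioning set.
  P4: blocked at collider At (neither it nor any descendant is in the conditioning set).
  P5: blocked at collider At (neither it nor any descendant is in the conditioning set).
{Ep} contains no descendant of Rw and blocks every backdoor path.
No other singleton works — e.g. {Aa} leaves P3 open — so {Ep} is the unique smallest valid adjustment set.

{Ep}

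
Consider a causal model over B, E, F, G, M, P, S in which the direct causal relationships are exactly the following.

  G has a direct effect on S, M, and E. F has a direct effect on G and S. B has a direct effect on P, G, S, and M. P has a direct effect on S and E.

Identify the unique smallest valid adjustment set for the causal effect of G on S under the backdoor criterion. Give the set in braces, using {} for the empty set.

Variables eligible for adjustment (non-descendants of G, excluding G and S): {B, F, P}.
Backdoor paths from G to S:
  P1: G <- F -> S
  P2: G <- B -> P -> S
  P3: G <- B -> S
The empty set is not sufficient: P1 (G <- F -> S) has no collider blocking it and no conditioned non-collider, so it is open.
Try {B, F}:
  P1: blocked at fork node F ∈ conditioning set.
  P2: blocked at fork node B ∈ conditioning set.
  P3: blocked at fork node B ∈ conditioning set.
{B, F} contains no descendant of G and blocks every backdoor path.
Every element of {B, F} is needed (dropping B leaves P2 open; dropping F leaves P1 open), so no proper subset is valid.
Among all size-2 subsets of the eligible variables, only {B, F} blocks every backdoor path, so it is the unique smallest valid adjustment set.

{B, F}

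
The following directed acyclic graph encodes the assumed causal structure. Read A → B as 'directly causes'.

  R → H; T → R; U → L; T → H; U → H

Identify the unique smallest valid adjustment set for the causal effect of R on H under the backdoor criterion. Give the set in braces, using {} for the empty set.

Variables eligible for adjustment (non-descendants of R, excluding R and H): {L, T, U}.
Backdoor paths from R to H:
  P1: R <- T -> H
The empty set is not sufficient: P1 (R <- T -> H) has no collider blocking it and no conditioned non-collider, so it is open.
Try {T}:
  P1: blocked at fork node T ∈ conditioning set.
{T} contains no descendant of R and blocks every backdoor path.
No other singleton works — e.g. {U} leaves P1 open — so {T} is the unique smallest valid adjustment set.

{T}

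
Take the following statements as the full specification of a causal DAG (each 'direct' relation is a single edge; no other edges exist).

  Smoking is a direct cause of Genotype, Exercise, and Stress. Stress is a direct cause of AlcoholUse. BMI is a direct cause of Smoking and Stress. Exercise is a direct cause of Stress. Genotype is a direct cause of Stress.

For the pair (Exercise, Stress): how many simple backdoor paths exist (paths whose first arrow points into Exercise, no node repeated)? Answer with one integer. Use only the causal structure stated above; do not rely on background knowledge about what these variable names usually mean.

A backdoor path from Exercise to Stress is any simple undirected path whose first edge points into Exercise (i.e. leaves Exercise via a parent).
Parents of Exercise: {Smoking}.
Enumerating:
  P1: Exercise <- Smoking <- BMI -> Stress
  P2: Exercise <- Smoking -> Genotype -> Stress
  P3: Exercise <- Smoking -> Stress
That exhausts the simple backdoor paths. Count: 3.

3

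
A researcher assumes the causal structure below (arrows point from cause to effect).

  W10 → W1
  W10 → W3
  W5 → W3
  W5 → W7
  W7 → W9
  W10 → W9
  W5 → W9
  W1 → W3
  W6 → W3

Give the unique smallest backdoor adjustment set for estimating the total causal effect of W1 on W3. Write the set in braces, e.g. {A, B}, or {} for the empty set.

{W10}

Variables eligible for adjustment (non-descendants of W1, excluding W1 and W3): {W10, W5, W6, W7, W9}.
Backdoor paths from W1 to W3:
  P1: W1 <- W10 -> W9 <- W5 -> W3
  P2: W1 <- W10 -> W9 <- W7 <- W5 -> W3
  P3: W1 <- W10 -> W3
The empty set is not sufficient: P3 (W1 <- W10 -> W3) has no collider blocking it and no conditioned non-collider, so it is open.
Try {W10}:
  P1: blocked at fork node W10 ∈ conditioning set.
  P2: blocked at fork node W10 ∈ conditioning set.
  P3: blocked at fork node W10 ∈ conditioning set.
{W10} contains no descendant of W1 and blocks every backdoor path.
No other singleton works — e.g. {W5} leaves P3 open — so {W10} is the unique smallest valid adjustment set.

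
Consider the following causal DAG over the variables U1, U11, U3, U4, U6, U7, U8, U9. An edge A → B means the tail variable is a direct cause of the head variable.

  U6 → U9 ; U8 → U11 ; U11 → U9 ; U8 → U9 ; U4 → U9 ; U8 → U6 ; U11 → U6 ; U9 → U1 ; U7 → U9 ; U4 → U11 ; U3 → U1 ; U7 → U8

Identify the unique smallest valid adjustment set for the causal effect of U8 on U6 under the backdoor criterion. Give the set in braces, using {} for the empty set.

Variables eligible for adjustment (non-descendants of U8, excluding U8 and U6): {U3, U4, U7}.
Backdoor paths from U8 to U6:
  P1: U8 <- U7 -> U9 <- U4 -> U11 -> U6
  P2: U8 <- U7 -> U9 <- U11 -> U6
  P3: U8 <- U7 -> U9 <- U6
Each backdoor path contains an unconditioned collider, so every path is already blocked with the empty conditioning set:
  P1: blocked at collider U9 (neither it nor any descendant is in the conditioning set).
  P2: blocked at collider U9 (neither it nor any descendant is in the conditioning set).
  P3: blocked at collider U9 (neither it nor any descendant is in the conditioning set).
The empty set is therefore the unique smallest valid set.

{}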